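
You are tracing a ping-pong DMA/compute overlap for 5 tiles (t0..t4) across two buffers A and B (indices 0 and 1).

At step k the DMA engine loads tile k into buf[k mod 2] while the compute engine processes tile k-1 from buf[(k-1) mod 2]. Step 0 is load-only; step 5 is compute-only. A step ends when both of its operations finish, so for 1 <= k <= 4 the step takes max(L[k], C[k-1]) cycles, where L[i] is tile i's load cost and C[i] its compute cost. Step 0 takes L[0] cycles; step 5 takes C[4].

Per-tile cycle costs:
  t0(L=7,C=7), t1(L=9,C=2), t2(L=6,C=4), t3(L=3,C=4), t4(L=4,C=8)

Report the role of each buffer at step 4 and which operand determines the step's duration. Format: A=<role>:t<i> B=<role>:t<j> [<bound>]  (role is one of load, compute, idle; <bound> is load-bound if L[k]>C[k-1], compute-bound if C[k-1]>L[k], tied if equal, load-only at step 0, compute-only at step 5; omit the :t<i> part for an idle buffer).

step 4: A=load:t4 B=compute:t3 [tied]

step 0: L[0]=7 → dur=7, Σ=7 | A=load:t0 B=idle [load-only]
step 1: L[1]=9 C[0]=7 → dur=9, Σ=16 | A=compute:t0 B=load:t1 [load-bound]
step 2: L[2]=6 C[1]=2 → dur=6, Σ=22 | A=load:t2 B=compute:t1 [load-bound]
step 3: L[3]=3 C[2]=4 → dur=4, Σ=26 | A=compute:t2 B=load:t3 [compute-bound]
step 4: L[4]=4 C[3]=4 → dur=4, Σ=30 | A=load:t4 B=compute:t3 [tied]
step 5: C[4]=8 → dur=8, Σ=38 | A=compute:t4 B=idle [compute-only]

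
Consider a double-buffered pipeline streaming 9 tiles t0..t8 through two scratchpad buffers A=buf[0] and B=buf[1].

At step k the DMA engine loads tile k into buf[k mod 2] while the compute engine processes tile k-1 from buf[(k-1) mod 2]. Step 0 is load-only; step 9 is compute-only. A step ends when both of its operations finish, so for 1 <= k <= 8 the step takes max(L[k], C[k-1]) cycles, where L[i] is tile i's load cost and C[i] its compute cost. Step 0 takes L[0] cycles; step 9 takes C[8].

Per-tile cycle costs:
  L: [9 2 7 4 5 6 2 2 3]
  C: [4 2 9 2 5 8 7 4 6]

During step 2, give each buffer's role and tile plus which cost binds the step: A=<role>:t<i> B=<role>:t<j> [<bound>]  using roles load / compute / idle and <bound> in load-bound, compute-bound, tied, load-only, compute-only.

k=0 load=t0/9c comp=- wait=9 total=9
k=1 load=t1/2c comp=t0/4c wait=4 total=13
k=2 load=t2/7c comp=t1/2c wait=7 total=20
k=3 load=t3/4c comp=t2/9c wait=9 total=29
k=4 load=t4/5c comp=t3/2c wait=5 total=34
k=5 load=t5/6c comp=t4/5c wait=6 total=40
k=6 load=t6/2c comp=t5/8c wait=8 total=48
k=7 load=t7/2c comp=t6/7c wait=7 total=55
k=8 load=t8/3c comp=t7/4c wait=4 total=59
k=9 load=- comp=t8/6c wait=6 total=65

step 2: A=load:t2 B=compute:t1 [load-bound]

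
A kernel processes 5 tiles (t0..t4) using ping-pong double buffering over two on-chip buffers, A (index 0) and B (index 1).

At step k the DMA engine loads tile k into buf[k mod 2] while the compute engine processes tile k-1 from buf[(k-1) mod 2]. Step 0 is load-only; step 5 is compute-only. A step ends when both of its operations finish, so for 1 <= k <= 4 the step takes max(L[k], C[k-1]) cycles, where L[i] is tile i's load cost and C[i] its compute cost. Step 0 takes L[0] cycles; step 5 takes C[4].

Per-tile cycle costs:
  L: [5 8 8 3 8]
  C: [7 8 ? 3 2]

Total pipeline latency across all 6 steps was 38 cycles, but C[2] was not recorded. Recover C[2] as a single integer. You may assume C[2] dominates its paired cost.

C[2] = 7

step 0 = dur = L[0]=5 = 5
step 1 = dur = max(L[1]=8, C[0]=7) = 8
step 2 = dur = max(L[2]=8, C[1]=8) = 8
step 3 = dur = max(L[3]=3, C[2]=?) = C[2]  (unknown; binding)
step 4 = dur = max(L[4]=8, C[3]=3) = 8
step 5 = dur = C[4]=2 = 2
sum of known step durations = 31
dur[3] = total - known = 38 - 31 = 7
C[2] is the binding max in step 3, so C[2] = dur[3] = 7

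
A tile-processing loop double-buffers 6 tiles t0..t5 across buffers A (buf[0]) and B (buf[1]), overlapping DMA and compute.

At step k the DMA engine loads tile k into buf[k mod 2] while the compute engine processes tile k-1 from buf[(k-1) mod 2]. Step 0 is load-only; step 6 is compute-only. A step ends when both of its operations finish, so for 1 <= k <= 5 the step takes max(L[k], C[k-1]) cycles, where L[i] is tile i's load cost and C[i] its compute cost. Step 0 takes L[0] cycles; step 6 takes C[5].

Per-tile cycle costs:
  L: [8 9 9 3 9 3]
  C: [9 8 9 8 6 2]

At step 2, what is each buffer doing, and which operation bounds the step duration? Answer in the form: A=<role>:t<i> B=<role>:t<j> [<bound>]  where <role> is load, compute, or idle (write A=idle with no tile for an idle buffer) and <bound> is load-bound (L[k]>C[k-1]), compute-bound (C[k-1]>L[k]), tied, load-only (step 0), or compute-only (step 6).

[0] DMA t0→A (8c) ∥ CU idle ⇒ 8c, clock 8
[1] DMA t1→B (9c) ∥ CU A:t0 (9c) ⇒ 9c, clock 17
[2] DMA t2→A (9c) ∥ CU B:t1 (8c) ⇒ 9c, clock 26
[3] DMA t3→B (3c) ∥ CU A:t2 (9c) ⇒ 9c, clock 35
[4] DMA t4→A (9c) ∥ CU B:t3 (8c) ⇒ 9c, clock 44
[5] DMA t5→B (3c) ∥ CU A:t4 (6c) ⇒ 6c, clock 50
[6] DMA idle ∥ CU B:t5 (2c) ⇒ 2c, clock 52

step 2: A=load:t2 B=compute:t1 [load-bound]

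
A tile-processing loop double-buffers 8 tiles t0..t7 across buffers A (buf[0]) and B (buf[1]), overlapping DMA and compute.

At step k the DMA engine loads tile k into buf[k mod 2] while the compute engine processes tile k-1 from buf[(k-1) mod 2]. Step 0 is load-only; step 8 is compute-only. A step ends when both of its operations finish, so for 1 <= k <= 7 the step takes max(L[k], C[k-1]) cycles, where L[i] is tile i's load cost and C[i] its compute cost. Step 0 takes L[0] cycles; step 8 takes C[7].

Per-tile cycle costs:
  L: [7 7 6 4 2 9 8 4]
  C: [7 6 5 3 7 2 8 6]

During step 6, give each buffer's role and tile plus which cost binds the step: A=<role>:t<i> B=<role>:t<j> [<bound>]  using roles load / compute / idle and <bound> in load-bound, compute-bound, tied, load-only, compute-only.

step 6: A=load:t6 B=compute:t5 [load-bound]

[0] DMA t0→A (7c) ∥ CU idle ⇒ 7c, clock 7
[1] DMA t1→B (7c) ∥ CU A:t0 (7c) ⇒ 7c, clock 14
[2] DMA t2→A (6c) ∥ CU B:t1 (6c) ⇒ 6c, clock 20
[3] DMA t3→B (4c) ∥ CU A:t2 (5c) ⇒ 5c, clock 25
[4] DMA t4→A (2c) ∥ CU B:t3 (3c) ⇒ 3c, clock 28
[5] DMA t5→B (9c) ∥ CU A:t4 (7c) ⇒ 9c, clock 37
[6] DMA t6→A (8c) ∥ CU B:t5 (2c) ⇒ 8c, clock 45
[7] DMA t7→B (4c) ∥ CU A:t6 (8c) ⇒ 8c, clock 53
[8] DMA idle ∥ CU B:t7 (6c) ⇒ 6c, clock 59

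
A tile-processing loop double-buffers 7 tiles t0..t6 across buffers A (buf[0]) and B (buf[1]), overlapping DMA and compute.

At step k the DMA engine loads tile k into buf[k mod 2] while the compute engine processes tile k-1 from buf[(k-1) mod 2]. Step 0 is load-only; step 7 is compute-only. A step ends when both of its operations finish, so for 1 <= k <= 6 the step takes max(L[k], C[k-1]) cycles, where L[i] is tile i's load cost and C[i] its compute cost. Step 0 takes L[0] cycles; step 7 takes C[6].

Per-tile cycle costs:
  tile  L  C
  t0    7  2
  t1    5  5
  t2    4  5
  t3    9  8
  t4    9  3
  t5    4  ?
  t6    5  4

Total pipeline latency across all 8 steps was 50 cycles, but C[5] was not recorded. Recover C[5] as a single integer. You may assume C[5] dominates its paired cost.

step 0 = dur = L[0]=7 = 7
step 1 = dur = max(L[1]=5, C[0]=2) = 5
step 2 = dur = max(L[2]=4, C[1]=5) = 5
step 3 = dur = max(L[3]=9, C[2]=5) = 9
step 4 = dur = max(L[4]=9, C[3]=8) = 9
step 5 = dur = max(L[5]=4, C[4]=3) = 4
step 6 = dur = max(L[6]=5, C[5]=?) = C[5]  (unknown; binding)
step 7 = dur = C[6]=4 = 4
sum of known step durations = 43
dur[6] = total - known = 50 - 43 = 7
C[5] is the binding max in step 6, so C[5] = dur[6] = 7

C[5] = 7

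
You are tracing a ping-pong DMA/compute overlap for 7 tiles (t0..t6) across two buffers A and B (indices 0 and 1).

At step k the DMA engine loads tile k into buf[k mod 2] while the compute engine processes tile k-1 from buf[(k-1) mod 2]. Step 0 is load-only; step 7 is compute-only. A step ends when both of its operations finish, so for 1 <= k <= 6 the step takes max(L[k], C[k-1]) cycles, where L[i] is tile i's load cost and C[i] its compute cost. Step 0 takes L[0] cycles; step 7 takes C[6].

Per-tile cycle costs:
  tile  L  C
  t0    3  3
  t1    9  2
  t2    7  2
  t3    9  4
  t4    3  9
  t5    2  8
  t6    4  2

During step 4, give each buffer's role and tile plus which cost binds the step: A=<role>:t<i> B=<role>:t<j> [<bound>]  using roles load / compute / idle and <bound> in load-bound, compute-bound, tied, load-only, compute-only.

step 4: A=load:t4 B=compute:t3 [compute-bound]

k=0 load=t0/3c comp=- wait=3 total=3
k=1 load=t1/9c comp=t0/3c wait=9 total=12
k=2 load=t2/7c comp=t1/2c wait=7 total=19
k=3 load=t3/9c comp=t2/2c wait=9 total=28
k=4 load=t4/3c comp=t3/4c wait=4 total=32
k=5 load=t5/2c comp=t4/9c wait=9 total=41
k=6 load=t6/4c comp=t5/8c wait=8 total=49
k=7 load=- comp=t6/2c wait=2 total=51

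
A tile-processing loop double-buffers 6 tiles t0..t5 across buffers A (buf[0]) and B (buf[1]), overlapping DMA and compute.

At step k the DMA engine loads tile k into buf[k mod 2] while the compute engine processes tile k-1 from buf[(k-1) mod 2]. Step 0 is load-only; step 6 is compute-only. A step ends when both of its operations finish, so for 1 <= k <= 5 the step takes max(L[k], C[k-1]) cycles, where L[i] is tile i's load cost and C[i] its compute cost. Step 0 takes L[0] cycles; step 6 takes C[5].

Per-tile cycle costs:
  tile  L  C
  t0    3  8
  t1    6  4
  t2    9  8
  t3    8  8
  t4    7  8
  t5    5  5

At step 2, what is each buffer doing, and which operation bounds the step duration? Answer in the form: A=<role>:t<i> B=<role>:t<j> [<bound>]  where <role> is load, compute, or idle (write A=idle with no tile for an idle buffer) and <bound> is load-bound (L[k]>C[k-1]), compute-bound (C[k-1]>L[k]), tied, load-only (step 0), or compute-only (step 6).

step 2: A=load:t2 B=compute:t1 [load-bound]

[0] DMA t0→A (3c) ∥ CU idle ⇒ 3c, clock 3
[1] DMA t1→B (6c) ∥ CU A:t0 (8c) ⇒ 8c, clock 11
[2] DMA t2→A (9c) ∥ CU B:t1 (4c) ⇒ 9c, clock 20
[3] DMA t3→B (8c) ∥ CU A:t2 (8c) ⇒ 8c, clock 28
[4] DMA t4→A (7c) ∥ CU B:t3 (8c) ⇒ 8c, clock 36
[5] DMA t5→B (5c) ∥ CU A:t4 (8c) ⇒ 8c, clock 44
[6] DMA idle ∥ CU B:t5 (5c) ⇒ 5c, clock 49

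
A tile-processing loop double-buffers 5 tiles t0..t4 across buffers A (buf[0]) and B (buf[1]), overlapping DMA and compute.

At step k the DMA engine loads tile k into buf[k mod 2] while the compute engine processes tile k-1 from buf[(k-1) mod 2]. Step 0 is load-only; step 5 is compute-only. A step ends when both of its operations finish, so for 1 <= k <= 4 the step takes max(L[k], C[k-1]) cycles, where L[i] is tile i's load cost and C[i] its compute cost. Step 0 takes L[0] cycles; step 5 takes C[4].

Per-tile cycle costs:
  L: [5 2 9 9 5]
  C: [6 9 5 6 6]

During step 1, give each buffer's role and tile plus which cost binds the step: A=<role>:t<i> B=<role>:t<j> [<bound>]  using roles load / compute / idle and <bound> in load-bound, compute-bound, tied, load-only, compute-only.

k=0 load=t0/5c comp=- wait=5 total=5
k=1 load=t1/2c comp=t0/6c wait=6 total=11
k=2 load=t2/9c comp=t1/9c wait=9 total=20
k=3 load=t3/9c comp=t2/5c wait=9 total=29
k=4 load=t4/5c comp=t3/6c wait=6 total=35
k=5 load=- comp=t4/6c wait=6 total=41

step 1: A=compute:t0 B=load:t1 [compute-bound]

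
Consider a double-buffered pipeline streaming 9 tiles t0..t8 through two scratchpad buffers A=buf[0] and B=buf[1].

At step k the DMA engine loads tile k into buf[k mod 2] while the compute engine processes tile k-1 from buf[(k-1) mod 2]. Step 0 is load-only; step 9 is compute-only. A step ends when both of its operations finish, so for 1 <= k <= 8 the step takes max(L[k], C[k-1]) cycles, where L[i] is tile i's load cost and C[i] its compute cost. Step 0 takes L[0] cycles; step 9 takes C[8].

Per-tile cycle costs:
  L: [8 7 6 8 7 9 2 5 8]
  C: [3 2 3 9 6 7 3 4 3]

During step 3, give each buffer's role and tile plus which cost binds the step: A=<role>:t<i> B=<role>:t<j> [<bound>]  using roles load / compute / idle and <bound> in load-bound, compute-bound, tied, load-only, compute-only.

step 3: A=compute:t2 B=load:t3 [load-bound]

  0. 8=8c; end=8; A:t0 B:-
  1. max(7,3)=7c; end=15; A:t0 B:t1
  2. max(6,2)=6c; end=21; A:t2 B:t1
  3. max(8,3)=8c; end=29; A:t2 B:t3
  4. max(7,9)=9c; end=38; A:t4 B:t3
  5. max(9,6)=9c; end=47; A:t4 B:t5
  6. max(2,7)=7c; end=54; A:t6 B:t5
  7. max(5,3)=5c; end=59; A:t6 B:t7
  8. max(8,4)=8c; end=67; A:t8 B:t7
  9. 3=3c; end=70; A:t8 B:t7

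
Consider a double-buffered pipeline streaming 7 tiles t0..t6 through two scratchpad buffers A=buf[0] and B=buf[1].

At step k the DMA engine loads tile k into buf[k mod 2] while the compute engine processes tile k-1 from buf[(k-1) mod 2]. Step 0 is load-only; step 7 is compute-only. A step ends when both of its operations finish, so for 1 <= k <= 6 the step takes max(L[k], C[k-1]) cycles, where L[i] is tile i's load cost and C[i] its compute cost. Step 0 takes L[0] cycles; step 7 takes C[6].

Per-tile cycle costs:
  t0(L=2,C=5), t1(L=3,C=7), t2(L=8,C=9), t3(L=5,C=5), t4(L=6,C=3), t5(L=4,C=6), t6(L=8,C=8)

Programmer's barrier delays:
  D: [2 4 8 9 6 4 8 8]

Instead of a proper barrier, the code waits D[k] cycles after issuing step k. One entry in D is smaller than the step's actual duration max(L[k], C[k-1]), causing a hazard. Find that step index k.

hazard at step 1

step 0: need L[0]=2 = 2; D[0]=2 ok
step 1: need max(L[1]=3,C[0]=5) = 5; D[1]=4 SHORT
step 2: need max(L[2]=8,C[1]=7) = 8; D[2]=8 ok
step 3: need max(L[3]=5,C[2]=9) = 9; D[3]=9 ok
step 4: need max(L[4]=6,C[3]=5) = 6; D[4]=6 ok
step 5: need max(L[5]=4,C[4]=3) = 4; D[5]=4 ok
step 6: need max(L[6]=8,C[5]=6) = 8; D[6]=8 ok
step 7: need C[6]=8 = 8; D[7]=8 ok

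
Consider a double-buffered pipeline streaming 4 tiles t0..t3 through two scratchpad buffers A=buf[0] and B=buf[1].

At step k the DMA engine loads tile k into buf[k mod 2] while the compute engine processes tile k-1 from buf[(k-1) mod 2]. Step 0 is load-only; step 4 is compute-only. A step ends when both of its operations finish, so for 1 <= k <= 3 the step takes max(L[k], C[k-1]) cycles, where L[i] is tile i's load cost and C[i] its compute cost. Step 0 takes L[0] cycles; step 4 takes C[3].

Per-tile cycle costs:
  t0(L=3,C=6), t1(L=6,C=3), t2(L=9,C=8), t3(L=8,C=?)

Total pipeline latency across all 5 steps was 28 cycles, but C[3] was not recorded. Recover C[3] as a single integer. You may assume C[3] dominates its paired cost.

C[3] = 2

step 0 | dur = L[0]=3 = 3
step 1 | dur = max(L[1]=6, C[0]=6) = 6
step 2 | dur = max(L[2]=9, C[1]=3) = 9
step 3 | dur = max(L[3]=8, C[2]=8) = 8
step 4 | dur = C[3]=? = C[3]  (unknown; binding)
sum of known step durations = 26
dur[4] = total - known = 28 - 26 = 2
C[3] is the binding max in step 4, so C[3] = dur[4] = 2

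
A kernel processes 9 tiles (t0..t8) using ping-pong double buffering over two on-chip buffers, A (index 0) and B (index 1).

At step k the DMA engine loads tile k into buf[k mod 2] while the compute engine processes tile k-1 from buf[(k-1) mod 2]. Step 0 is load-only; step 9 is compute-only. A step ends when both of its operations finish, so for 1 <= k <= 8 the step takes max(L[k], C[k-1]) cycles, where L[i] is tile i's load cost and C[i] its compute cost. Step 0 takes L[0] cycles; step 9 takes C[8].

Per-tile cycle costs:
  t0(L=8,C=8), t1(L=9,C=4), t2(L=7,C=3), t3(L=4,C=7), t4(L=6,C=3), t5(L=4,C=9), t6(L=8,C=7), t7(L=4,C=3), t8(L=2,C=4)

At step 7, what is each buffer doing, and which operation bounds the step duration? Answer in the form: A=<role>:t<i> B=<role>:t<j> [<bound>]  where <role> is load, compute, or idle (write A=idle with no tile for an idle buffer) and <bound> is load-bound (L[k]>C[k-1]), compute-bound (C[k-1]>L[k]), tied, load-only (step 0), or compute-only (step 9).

[0] DMA t0→A (8c) ∥ CU idle ⇒ 8c, clock 8
[1] DMA t1→B (9c) ∥ CU A:t0 (8c) ⇒ 9c, clock 17
[2] DMA t2→A (7c) ∥ CU B:t1 (4c) ⇒ 7c, clock 24
[3] DMA t3→B (4c) ∥ CU A:t2 (3c) ⇒ 4c, clock 28
[4] DMA t4→A (6c) ∥ CU B:t3 (7c) ⇒ 7c, clock 35
[5] DMA t5→B (4c) ∥ CU A:t4 (3c) ⇒ 4c, clock 39
[6] DMA t6→A (8c) ∥ CU B:t5 (9c) ⇒ 9c, clock 48
[7] DMA t7→B (4c) ∥ CU A:t6 (7c) ⇒ 7c, clock 55
[8] DMA t8→A (2c) ∥ CU B:t7 (3c) ⇒ 3c, clock 58
[9] DMA idle ∥ CU A:t8 (4c) ⇒ 4c, clock 62

step 7: A=compute:t6 B=load:t7 [compute-bound]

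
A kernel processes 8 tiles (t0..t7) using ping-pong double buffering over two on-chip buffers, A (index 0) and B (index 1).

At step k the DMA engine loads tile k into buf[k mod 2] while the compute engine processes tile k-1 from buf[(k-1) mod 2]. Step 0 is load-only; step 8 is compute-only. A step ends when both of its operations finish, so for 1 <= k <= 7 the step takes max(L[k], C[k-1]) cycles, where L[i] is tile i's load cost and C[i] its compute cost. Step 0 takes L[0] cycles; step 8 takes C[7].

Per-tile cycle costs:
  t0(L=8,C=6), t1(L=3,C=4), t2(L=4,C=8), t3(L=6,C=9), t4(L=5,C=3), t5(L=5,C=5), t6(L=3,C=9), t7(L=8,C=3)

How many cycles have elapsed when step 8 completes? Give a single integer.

step 0: L[0]=8 → dur=8, Σ=8 | A=load:t0 B=idle [load-only]
step 1: L[1]=3 C[0]=6 → dur=6, Σ=14 | A=compute:t0 B=load:t1 [compute-bound]
step 2: L[2]=4 C[1]=4 → dur=4, Σ=18 | A=load:t2 B=compute:t1 [tied]
step 3: L[3]=6 C[2]=8 → dur=8, Σ=26 | A=compute:t2 B=load:t3 [compute-bound]
step 4: L[4]=5 C[3]=9 → dur=9, Σ=35 | A=load:t4 B=compute:t3 [compute-bound]
step 5: L[5]=5 C[4]=3 → dur=5, Σ=40 | A=compute:t4 B=load:t5 [load-bound]
step 6: L[6]=3 C[5]=5 → dur=5, Σ=45 | A=load:t6 B=compute:t5 [compute-bound]
step 7: L[7]=8 C[6]=9 → dur=9, Σ=54 | A=compute:t6 B=load:t7 [compute-bound]
step 8: C[7]=3 → dur=3, Σ=57 | A=idle B=compute:t7 [compute-only]

end_cycle[8] = 57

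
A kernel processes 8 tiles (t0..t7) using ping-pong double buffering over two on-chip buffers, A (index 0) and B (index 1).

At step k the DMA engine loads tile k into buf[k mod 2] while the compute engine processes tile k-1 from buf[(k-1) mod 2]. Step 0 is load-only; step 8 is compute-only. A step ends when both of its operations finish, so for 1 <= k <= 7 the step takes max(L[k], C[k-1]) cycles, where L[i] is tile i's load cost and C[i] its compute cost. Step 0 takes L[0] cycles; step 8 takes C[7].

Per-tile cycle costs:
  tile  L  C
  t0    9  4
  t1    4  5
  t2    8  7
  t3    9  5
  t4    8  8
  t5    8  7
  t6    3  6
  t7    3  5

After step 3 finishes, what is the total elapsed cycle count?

end_cycle[3] = 30

step 0: L[0]=9 → dur=9, Σ=9 | A=load:t0 B=idle [load-only]
step 1: L[1]=4 C[0]=4 → dur=4, Σ=13 | A=compute:t0 B=load:t1 [tied]
step 2: L[2]=8 C[1]=5 → dur=8, Σ=21 | A=load:t2 B=compute:t1 [load-bound]
step 3: L[3]=9 C[2]=7 → dur=9, Σ=30 | A=compute:t2 B=load:t3 [load-bound]
step 4: L[4]=8 C[3]=5 → dur=8, Σ=38 | A=load:t4 B=compute:t3 [load-bound]
step 5: L[5]=8 C[4]=8 → dur=8, Σ=46 | A=compute:t4 B=load:t5 [tied]
step 6: L[6]=3 C[5]=7 → dur=7, Σ=53 | A=load:t6 B=compute:t5 [compute-bound]
step 7: L[7]=3 C[6]=6 → dur=6, Σ=59 | A=compute:t6 B=load:t7 [compute-bound]
step 8: C[7]=5 → dur=5, Σ=64 | A=idle B=compute:t7 [compute-only]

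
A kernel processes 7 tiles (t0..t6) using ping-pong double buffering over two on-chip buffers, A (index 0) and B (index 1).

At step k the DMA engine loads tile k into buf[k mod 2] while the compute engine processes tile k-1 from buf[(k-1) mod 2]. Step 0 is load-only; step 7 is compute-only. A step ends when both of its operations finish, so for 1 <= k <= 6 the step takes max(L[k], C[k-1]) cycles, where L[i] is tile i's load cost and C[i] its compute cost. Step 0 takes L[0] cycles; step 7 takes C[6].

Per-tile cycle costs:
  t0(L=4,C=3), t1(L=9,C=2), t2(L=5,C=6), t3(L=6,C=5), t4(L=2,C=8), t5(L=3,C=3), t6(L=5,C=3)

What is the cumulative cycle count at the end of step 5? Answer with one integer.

step 0: L[0]=4 → dur=4, Σ=4 | A=load:t0 B=idle [load-only]
step 1: L[1]=9 C[0]=3 → dur=9, Σ=13 | A=compute:t0 B=load:t1 [load-bound]
step 2: L[2]=5 C[1]=2 → dur=5, Σ=18 | A=load:t2 B=compute:t1 [load-bound]
step 3: L[3]=6 C[2]=6 → dur=6, Σ=24 | A=compute:t2 B=load:t3 [tied]
step 4: L[4]=2 C[3]=5 → dur=5, Σ=29 | A=load:t4 B=compute:t3 [compute-bound]
step 5: L[5]=3 C[4]=8 → dur=8, Σ=37 | A=compute:t4 B=load:t5 [compute-bound]
step 6: L[6]=5 C[5]=3 → dur=5, Σ=42 | A=load:t6 B=compute:t5 [load-bound]
step 7: C[6]=3 → dur=3, Σ=45 | A=compute:t6 B=idle [compute-only]

end_cycle[5] = 37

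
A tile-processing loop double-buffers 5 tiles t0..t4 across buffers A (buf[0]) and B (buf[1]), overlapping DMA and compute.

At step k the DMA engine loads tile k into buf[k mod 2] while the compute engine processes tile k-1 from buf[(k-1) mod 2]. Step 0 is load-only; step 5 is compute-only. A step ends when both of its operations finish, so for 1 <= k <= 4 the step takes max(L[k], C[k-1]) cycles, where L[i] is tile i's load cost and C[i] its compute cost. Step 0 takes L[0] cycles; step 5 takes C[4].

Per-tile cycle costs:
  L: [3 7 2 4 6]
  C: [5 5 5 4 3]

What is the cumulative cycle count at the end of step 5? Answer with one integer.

k=0 load=t0/3c comp=- wait=3 total=3
k=1 load=t1/7c comp=t0/5c wait=7 total=10
k=2 load=t2/2c comp=t1/5c wait=5 total=15
k=3 load=t3/4c comp=t2/5c wait=5 total=20
k=4 load=t4/6c comp=t3/4c wait=6 total=26
k=5 load=- comp=t4/3c wait=3 total=29

end_cycle[5] = 29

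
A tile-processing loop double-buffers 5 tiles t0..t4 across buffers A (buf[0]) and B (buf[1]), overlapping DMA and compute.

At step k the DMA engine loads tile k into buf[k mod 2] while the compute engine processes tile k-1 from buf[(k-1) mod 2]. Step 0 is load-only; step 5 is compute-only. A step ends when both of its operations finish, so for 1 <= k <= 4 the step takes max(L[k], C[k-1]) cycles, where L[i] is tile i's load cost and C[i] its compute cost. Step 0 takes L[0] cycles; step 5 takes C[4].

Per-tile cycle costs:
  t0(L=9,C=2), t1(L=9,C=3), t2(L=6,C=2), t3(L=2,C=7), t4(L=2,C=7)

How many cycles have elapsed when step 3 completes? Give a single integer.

  0. 9=9c; end=9; A:t0 B:-
  1. max(9,2)=9c; end=18; A:t0 B:t1
  2. max(6,3)=6c; end=24; A:t2 B:t1
  3. max(2,2)=2c; end=26; A:t2 B:t3
  4. max(2,7)=7c; end=33; A:t4 B:t3
  5. 7=7c; end=40; A:t4 B:t3

end_cycle[3] = 26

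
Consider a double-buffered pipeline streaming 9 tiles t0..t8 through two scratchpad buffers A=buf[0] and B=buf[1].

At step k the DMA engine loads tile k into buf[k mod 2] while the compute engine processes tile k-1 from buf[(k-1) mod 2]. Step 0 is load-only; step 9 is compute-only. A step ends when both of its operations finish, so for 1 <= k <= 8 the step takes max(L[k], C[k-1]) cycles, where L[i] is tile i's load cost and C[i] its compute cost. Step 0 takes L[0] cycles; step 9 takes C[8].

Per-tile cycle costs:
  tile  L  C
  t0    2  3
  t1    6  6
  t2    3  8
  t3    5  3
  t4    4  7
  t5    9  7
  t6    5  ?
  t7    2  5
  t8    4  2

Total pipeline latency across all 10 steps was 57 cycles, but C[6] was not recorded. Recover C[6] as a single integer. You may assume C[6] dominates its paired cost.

step 0 | dur = L[0]=2 = 2
step 1 | dur = max(L[1]=6, C[0]=3) = 6
step 2 | dur = max(L[2]=3, C[1]=6) = 6
step 3 | dur = max(L[3]=5, C[2]=8) = 8
step 4 | dur = max(L[4]=4, C[3]=3) = 4
step 5 | dur = max(L[5]=9, C[4]=7) = 9
step 6 | dur = max(L[6]=5, C[5]=7) = 7
step 7 | dur = max(L[7]=2, C[6]=?) = C[6]  (unknown; binding)
step 8 | dur = max(L[8]=4, C[7]=5) = 5
step 9 | dur = C[8]=2 = 2
sum of known step durations = 49
dur[7] = total - known = 57 - 49 = 8
C[6] is the binding max in step 7, so C[6] = dur[7] = 8

C[6] = 8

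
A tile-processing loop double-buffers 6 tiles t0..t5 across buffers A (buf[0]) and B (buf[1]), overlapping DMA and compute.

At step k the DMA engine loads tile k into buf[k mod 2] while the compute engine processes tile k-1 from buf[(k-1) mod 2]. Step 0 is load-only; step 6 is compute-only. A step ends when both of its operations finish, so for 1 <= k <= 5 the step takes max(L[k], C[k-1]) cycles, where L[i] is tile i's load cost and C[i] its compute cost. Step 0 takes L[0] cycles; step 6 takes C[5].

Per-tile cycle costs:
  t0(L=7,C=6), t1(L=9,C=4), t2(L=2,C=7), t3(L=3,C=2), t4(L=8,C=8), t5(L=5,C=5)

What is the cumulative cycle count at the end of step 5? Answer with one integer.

end_cycle[5] = 43

  0. 7=7c; end=7; A:t0 B:-
  1. max(9,6)=9c; end=16; A:t0 B:t1
  2. max(2,4)=4c; end=20; A:t2 B:t1
  3. max(3,7)=7c; end=27; A:t2 B:t3
  4. max(8,2)=8c; end=35; A:t4 B:t3
  5. max(5,8)=8c; end=43; A:t4 B:t5
  6. 5=5c; end=48; A:t4 B:t5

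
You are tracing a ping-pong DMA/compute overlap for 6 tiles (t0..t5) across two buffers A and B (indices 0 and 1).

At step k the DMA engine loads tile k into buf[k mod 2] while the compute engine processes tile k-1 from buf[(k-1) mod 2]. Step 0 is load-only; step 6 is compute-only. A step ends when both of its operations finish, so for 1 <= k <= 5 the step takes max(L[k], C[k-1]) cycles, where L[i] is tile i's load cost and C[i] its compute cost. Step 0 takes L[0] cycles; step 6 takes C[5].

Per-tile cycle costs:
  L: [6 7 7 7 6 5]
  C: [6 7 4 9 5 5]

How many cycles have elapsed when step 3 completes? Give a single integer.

  0. 6=6c; end=6; A:t0 B:-
  1. max(7,6)=7c; end=13; A:t0 B:t1
  2. max(7,7)=7c; end=20; A:t2 B:t1
  3. max(7,4)=7c; end=27; A:t2 B:t3
  4. max(6,9)=9c; end=36; A:t4 B:t3
  5. max(5,5)=5c; end=41; A:t4 B:t5
  6. 5=5c; end=46; A:t4 B:t5

end_cycle[3] = 27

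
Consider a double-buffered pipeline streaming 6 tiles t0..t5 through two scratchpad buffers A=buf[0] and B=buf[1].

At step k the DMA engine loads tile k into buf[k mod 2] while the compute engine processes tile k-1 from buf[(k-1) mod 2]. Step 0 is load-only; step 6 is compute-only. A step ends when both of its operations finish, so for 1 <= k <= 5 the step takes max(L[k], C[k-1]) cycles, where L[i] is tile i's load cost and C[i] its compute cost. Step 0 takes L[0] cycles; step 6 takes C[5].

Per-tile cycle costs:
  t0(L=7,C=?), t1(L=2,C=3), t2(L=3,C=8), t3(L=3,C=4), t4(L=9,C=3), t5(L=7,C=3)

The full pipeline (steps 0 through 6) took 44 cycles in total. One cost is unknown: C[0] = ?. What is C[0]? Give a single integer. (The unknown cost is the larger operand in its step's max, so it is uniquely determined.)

C[0] = 7

step 0 = dur = L[0]=7 = 7
step 1 = dur = max(L[1]=2, C[0]=?) = C[0]  (unknown; binding)
step 2 = dur = max(L[2]=3, C[1]=3) = 3
step 3 = dur = max(L[3]=3, C[2]=8) = 8
step 4 = dur = max(L[4]=9, C[3]=4) = 9
step 5 = dur = max(L[5]=7, C[4]=3) = 7
step 6 = dur = C[5]=3 = 3
sum of known step durations = 37
dur[1] = total - known = 44 - 37 = 7
C[0] is the binding max in step 1, so C[0] = dur[1] = 7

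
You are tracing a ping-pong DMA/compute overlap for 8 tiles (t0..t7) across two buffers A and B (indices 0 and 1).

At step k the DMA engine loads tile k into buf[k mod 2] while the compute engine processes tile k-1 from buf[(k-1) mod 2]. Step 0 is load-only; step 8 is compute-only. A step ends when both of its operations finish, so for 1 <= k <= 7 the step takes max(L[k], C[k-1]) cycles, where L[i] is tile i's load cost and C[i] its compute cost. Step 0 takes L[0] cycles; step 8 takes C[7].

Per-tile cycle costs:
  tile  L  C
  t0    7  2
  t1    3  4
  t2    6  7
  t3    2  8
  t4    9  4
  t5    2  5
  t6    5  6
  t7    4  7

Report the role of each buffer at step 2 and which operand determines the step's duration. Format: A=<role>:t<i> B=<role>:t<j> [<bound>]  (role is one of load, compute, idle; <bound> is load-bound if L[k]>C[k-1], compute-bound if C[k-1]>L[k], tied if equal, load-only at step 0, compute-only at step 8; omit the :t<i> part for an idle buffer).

k=0 load=t0/7c comp=- wait=7 total=7
k=1 load=t1/3c comp=t0/2c wait=3 total=10
k=2 load=t2/6c comp=t1/4c wait=6 total=16
k=3 load=t3/2c comp=t2/7c wait=7 total=23
k=4 load=t4/9c comp=t3/8c wait=9 total=32
k=5 load=t5/2c comp=t4/4c wait=4 total=36
k=6 load=t6/5c comp=t5/5c wait=5 total=41
k=7 load=t7/4c comp=t6/6c wait=6 total=47
k=8 load=- comp=t7/7c wait=7 total=54

step 2: A=load:t2 B=compute:t1 [load-bound]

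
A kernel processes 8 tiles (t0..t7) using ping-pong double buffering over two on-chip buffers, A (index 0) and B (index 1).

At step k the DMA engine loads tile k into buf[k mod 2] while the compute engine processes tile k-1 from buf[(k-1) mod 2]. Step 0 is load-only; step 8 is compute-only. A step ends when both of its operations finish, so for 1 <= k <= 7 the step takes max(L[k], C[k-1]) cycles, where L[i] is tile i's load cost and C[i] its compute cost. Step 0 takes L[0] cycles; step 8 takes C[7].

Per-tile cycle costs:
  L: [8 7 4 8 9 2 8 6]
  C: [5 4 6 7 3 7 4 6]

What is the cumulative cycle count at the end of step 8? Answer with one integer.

k=0 load=t0/8c comp=- wait=8 total=8
k=1 load=t1/7c comp=t0/5c wait=7 total=15
k=2 load=t2/4c comp=t1/4c wait=4 total=19
k=3 load=t3/8c comp=t2/6c wait=8 total=27
k=4 load=t4/9c comp=t3/7c wait=9 total=36
k=5 load=t5/2c comp=t4/3c wait=3 total=39
k=6 load=t6/8c comp=t5/7c wait=8 total=47
k=7 load=t7/6c comp=t6/4c wait=6 total=53
k=8 load=- comp=t7/6c wait=6 total=59

end_cycle[8] = 59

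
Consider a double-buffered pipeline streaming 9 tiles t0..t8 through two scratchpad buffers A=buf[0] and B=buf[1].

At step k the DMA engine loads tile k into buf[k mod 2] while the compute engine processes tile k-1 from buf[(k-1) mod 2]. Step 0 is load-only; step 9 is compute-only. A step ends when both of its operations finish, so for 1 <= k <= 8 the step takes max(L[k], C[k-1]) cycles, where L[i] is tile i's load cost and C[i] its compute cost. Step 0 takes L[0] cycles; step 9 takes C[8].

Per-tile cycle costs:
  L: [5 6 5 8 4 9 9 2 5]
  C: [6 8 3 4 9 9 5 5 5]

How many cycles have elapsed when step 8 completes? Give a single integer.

end_cycle[8] = 59

  0. 5=5c; end=5; A:t0 B:-
  1. max(6,6)=6c; end=11; A:t0 B:t1
  2. max(5,8)=8c; end=19; A:t2 B:t1
  3. max(8,3)=8c; end=27; A:t2 B:t3
  4. max(4,4)=4c; end=31; A:t4 B:t3
  5. max(9,9)=9c; end=40; A:t4 B:t5
  6. max(9,9)=9c; end=49; A:t6 B:t5
  7. max(2,5)=5c; end=54; A:t6 B:t7
  8. max(5,5)=5c; end=59; A:t8 B:t7
  9. 5=5c; end=64; A:t8 B:t7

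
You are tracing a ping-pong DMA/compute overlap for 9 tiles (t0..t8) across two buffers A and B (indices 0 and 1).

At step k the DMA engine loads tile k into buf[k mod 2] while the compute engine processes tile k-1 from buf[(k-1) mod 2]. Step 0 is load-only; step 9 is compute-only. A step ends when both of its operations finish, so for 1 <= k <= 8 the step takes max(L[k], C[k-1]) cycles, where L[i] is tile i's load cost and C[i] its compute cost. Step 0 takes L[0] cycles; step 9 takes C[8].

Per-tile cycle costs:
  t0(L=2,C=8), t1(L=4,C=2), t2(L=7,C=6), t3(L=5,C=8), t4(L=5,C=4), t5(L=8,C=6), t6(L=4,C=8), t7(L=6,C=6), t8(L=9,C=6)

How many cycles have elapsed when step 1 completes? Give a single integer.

step 0: L[0]=2 → dur=2, Σ=2 | A=load:t0 B=idle [load-only]
step 1: L[1]=4 C[0]=8 → dur=8, Σ=10 | A=compute:t0 B=load:t1 [compute-bound]
step 2: L[2]=7 C[1]=2 → dur=7, Σ=17 | A=load:t2 B=compute:t1 [load-bound]
step 3: L[3]=5 C[2]=6 → dur=6, Σ=23 | A=compute:t2 B=load:t3 [compute-bound]
step 4: L[4]=5 C[3]=8 → dur=8, Σ=31 | A=load:t4 B=compute:t3 [compute-bound]
step 5: L[5]=8 C[4]=4 → dur=8, Σ=39 | A=compute:t4 B=load:t5 [load-bound]
step 6: L[6]=4 C[5]=6 → dur=6, Σ=45 | A=load:t6 B=compute:t5 [compute-bound]
step 7: L[7]=6 C[6]=8 → dur=8, Σ=53 | A=compute:t6 B=load:t7 [compute-bound]
step 8: L[8]=9 C[7]=6 → dur=9, Σ=62 | A=load:t8 B=compute:t7 [load-bound]
step 9: C[8]=6 → dur=6, Σ=68 | A=compute:t8 B=idle [compute-only]

end_cycle[1] = 10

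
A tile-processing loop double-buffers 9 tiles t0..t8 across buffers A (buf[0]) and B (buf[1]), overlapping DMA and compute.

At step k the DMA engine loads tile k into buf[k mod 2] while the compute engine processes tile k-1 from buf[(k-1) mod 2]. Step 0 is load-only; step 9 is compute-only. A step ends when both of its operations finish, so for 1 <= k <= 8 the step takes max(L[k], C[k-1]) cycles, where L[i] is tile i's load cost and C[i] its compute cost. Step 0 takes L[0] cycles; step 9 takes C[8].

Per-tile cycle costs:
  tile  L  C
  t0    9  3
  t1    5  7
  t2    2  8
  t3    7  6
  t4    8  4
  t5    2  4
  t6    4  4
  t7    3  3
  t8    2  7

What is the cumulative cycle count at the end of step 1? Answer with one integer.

end_cycle[1] = 14

step 0: L[0]=9 → dur=9, Σ=9 | A=load:t0 B=idle [load-only]
step 1: L[1]=5 C[0]=3 → dur=5, Σ=14 | A=compute:t0 B=load:t1 [load-bound]
step 2: L[2]=2 C[1]=7 → dur=7, Σ=21 | A=load:t2 B=compute:t1 [compute-bound]
step 3: L[3]=7 C[2]=8 → dur=8, Σ=29 | A=compute:t2 B=load:t3 [compute-bound]
step 4: L[4]=8 C[3]=6 → dur=8, Σ=37 | A=load:t4 B=compute:t3 [load-bound]
step 5: L[5]=2 C[4]=4 → dur=4, Σ=41 | A=compute:t4 B=load:t5 [compute-bound]
step 6: L[6]=4 C[5]=4 → dur=4, Σ=45 | A=load:t6 B=compute:t5 [tied]
step 7: L[7]=3 C[6]=4 → dur=4, Σ=49 | A=compute:t6 B=load:t7 [compute-bound]
step 8: L[8]=2 C[7]=3 → dur=3, Σ=52 | A=load:t8 B=compute:t7 [compute-bound]
step 9: C[8]=7 → dur=7, Σ=59 | A=compute:t8 B=idle [compute-only]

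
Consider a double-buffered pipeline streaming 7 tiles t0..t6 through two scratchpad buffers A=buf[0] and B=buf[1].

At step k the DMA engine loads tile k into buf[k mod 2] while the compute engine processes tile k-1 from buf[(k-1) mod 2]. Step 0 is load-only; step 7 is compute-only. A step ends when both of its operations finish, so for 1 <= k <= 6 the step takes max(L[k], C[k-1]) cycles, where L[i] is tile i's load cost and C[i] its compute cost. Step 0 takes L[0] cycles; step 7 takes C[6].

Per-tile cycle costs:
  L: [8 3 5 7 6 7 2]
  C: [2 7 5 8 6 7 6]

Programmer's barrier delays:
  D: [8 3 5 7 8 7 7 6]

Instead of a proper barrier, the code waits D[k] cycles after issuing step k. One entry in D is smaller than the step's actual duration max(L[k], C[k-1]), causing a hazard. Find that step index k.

step 0: need L[0]=8 = 8; D[0]=8 ok
step 1: need max(L[1]=3,C[0]=2) = 3; D[1]=3 ok
step 2: need max(L[2]=5,C[1]=7) = 7; D[2]=5 SHORT
step 3: need max(L[3]=7,C[2]=5) = 7; D[3]=7 ok
step 4: need max(L[4]=6,C[3]=8) = 8; D[4]=8 ok
step 5: need max(L[5]=7,C[4]=6) = 7; D[5]=7 ok
step 6: need max(L[6]=2,C[5]=7) = 7; D[6]=7 ok
step 7: need C[6]=6 = 6; D[7]=6 ok

hazard at step 2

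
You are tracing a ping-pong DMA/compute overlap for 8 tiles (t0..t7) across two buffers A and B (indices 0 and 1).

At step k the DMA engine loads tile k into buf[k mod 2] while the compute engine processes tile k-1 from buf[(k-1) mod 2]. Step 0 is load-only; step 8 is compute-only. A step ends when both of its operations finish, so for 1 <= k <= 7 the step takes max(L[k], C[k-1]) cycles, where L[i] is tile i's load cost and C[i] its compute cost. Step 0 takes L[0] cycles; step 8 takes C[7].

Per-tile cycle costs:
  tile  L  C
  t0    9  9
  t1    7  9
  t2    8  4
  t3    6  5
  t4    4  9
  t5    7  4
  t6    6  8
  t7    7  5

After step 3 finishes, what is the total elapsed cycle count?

[0] DMA t0→A (9c) ∥ CU idle ⇒ 9c, clock 9
[1] DMA t1→B (7c) ∥ CU A:t0 (9c) ⇒ 9c, clock 18
[2] DMA t2→A (8c) ∥ CU B:t1 (9c) ⇒ 9c, clock 27
[3] DMA t3→B (6c) ∥ CU A:t2 (4c) ⇒ 6c, clock 33
[4] DMA t4→A (4c) ∥ CU B:t3 (5c) ⇒ 5c, clock 38
[5] DMA t5→B (7c) ∥ CU A:t4 (9c) ⇒ 9c, clock 47
[6] DMA t6→A (6c) ∥ CU B:t5 (4c) ⇒ 6c, clock 53
[7] DMA t7→B (7c) ∥ CU A:t6 (8c) ⇒ 8c, clock 61
[8] DMA idle ∥ CU B:t7 (5c) ⇒ 5c, clock 66

end_cycle[3] = 33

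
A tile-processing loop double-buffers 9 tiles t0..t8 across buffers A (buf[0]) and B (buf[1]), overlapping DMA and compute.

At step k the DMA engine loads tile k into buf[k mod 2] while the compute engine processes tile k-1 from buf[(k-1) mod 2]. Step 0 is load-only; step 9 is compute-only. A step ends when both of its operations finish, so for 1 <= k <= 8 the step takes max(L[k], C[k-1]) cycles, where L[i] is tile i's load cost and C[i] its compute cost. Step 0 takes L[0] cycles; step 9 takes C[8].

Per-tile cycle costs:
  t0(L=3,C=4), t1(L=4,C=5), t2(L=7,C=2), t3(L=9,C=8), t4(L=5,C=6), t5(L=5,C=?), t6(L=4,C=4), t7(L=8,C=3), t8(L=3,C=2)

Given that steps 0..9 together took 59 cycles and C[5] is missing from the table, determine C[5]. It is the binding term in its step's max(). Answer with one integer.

C[5] = 9

step 0 = dur = L[0]=3 = 3
step 1 = dur = max(L[1]=4, C[0]=4) = 4
step 2 = dur = max(L[2]=7, C[1]=5) = 7
step 3 = dur = max(L[3]=9, C[2]=2) = 9
step 4 = dur = max(L[4]=5, C[3]=8) = 8
step 5 = dur = max(L[5]=5, C[4]=6) = 6
step 6 = dur = max(L[6]=4, C[5]=?) = C[5]  (unknown; binding)
step 7 = dur = max(L[7]=8, C[6]=4) = 8
step 8 = dur = max(L[8]=3, C[7]=3) = 3
step 9 = dur = C[8]=2 = 2
sum of known step durations = 50
dur[6] = total - known = 59 - 50 = 9
C[5] is the binding max in step 6, so C[5] = dur[6] = 9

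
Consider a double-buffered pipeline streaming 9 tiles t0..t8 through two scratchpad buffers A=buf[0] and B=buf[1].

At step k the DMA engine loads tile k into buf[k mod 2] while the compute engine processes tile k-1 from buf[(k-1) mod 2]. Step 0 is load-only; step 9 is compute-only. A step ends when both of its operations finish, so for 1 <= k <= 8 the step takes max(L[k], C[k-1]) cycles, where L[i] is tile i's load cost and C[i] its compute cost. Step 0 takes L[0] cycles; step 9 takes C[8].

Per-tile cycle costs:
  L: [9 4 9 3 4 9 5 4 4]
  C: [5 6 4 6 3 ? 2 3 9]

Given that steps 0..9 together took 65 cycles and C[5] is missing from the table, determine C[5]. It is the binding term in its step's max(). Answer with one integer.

step 0: dur = L[0]=9 = 9
step 1: dur = max(L[1]=4, C[0]=5) = 5
step 2: dur = max(L[2]=9, C[1]=6) = 9
step 3: dur = max(L[3]=3, C[2]=4) = 4
step 4: dur = max(L[4]=4, C[3]=6) = 6
step 5: dur = max(L[5]=9, C[4]=3) = 9
step 6: dur = max(L[6]=5, C[5]=?) = C[5]  (unknown; binding)
step 7: dur = max(L[7]=4, C[6]=2) = 4
step 8: dur = max(L[8]=4, C[7]=3) = 4
step 9: dur = C[8]=9 = 9
sum of known step durations = 59
dur[6] = total - known = 65 - 59 = 6
C[5] is the binding max in step 6, so C[5] = dur[6] = 6

C[5] = 6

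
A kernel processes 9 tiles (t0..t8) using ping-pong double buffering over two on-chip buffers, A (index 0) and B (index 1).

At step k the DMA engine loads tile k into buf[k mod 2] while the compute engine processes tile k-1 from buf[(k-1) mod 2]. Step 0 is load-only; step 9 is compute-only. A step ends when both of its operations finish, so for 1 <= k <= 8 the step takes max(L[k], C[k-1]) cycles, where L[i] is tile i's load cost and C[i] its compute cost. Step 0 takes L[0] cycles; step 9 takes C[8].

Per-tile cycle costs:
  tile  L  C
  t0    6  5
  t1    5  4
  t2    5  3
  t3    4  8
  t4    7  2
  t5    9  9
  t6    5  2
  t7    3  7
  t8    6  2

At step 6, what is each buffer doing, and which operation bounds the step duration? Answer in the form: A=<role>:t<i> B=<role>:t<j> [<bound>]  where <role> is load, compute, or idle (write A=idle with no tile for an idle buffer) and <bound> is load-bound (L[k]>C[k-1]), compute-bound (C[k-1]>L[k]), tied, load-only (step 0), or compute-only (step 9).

k=0 load=t0/6c comp=- wait=6 total=6
k=1 load=t1/5c comp=t0/5c wait=5 total=11
k=2 load=t2/5c comp=t1/4c wait=5 total=16
k=3 load=t3/4c comp=t2/3c wait=4 total=20
k=4 load=t4/7c comp=t3/8c wait=8 total=28
k=5 load=t5/9c comp=t4/2c wait=9 total=37
k=6 load=t6/5c comp=t5/9c wait=9 total=46
k=7 load=t7/3c comp=t6/2c wait=3 total=49
k=8 load=t8/6c comp=t7/7c wait=7 total=56
k=9 load=- comp=t8/2c wait=2 total=58

step 6: A=load:t6 B=compute:t5 [compute-bound]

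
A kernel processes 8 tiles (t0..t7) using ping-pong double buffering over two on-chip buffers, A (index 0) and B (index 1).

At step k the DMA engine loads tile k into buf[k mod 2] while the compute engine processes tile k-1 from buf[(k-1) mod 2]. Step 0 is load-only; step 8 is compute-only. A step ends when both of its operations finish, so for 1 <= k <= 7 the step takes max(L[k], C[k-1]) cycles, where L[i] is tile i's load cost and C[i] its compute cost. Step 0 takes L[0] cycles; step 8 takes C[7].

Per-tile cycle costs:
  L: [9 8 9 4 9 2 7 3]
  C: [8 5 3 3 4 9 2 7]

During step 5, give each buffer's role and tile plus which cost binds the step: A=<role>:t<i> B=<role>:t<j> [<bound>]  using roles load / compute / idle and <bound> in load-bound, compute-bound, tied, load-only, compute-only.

k=0 load=t0/9c comp=- wait=9 total=9
k=1 load=t1/8c comp=t0/8c wait=8 total=17
k=2 load=t2/9c comp=t1/5c wait=9 total=26
k=3 load=t3/4c comp=t2/3c wait=4 total=30
k=4 load=t4/9c comp=t3/3c wait=9 total=39
k=5 load=t5/2c comp=t4/4c wait=4 total=43
k=6 load=t6/7c comp=t5/9c wait=9 total=52
k=7 load=t7/3c comp=t6/2c wait=3 total=55
k=8 load=- comp=t7/7c wait=7 total=62

step 5: A=compute:t4 B=load:t5 [compute-bound]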